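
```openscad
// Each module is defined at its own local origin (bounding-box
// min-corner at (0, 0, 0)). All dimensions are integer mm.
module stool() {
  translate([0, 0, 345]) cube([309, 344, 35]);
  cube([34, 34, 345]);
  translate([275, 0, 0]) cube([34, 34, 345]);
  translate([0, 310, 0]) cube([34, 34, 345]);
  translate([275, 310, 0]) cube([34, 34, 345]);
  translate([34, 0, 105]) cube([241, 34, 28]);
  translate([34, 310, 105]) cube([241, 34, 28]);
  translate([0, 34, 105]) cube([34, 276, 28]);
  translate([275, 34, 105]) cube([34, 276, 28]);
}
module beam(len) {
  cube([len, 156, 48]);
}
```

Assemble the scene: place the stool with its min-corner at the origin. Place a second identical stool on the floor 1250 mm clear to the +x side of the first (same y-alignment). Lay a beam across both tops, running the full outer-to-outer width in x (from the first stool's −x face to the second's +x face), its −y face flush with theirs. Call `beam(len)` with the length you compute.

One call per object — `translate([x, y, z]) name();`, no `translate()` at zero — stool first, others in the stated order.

stool();
translate([1559, 0, 0]) stool();
translate([0, 0, 380]) beam(1868);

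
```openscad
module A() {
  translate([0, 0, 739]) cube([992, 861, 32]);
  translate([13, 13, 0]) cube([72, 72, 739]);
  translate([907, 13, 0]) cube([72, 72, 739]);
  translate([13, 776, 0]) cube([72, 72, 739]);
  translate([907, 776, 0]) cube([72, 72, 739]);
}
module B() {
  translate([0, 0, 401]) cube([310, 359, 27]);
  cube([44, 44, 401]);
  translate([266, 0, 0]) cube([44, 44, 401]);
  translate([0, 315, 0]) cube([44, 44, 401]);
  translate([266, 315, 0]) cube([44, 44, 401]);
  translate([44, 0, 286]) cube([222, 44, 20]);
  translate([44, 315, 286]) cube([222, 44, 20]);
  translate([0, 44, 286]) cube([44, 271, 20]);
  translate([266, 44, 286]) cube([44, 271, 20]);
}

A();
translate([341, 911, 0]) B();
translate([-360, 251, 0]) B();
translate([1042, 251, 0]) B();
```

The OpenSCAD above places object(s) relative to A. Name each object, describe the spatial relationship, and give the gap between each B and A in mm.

Each stool's nearest face is 50 mm from the table's bounding box.

A is a table. B is a stool. Three stools sit around the table at the +y, −x, +x sides. The gap between each stool and the table is 50 mm.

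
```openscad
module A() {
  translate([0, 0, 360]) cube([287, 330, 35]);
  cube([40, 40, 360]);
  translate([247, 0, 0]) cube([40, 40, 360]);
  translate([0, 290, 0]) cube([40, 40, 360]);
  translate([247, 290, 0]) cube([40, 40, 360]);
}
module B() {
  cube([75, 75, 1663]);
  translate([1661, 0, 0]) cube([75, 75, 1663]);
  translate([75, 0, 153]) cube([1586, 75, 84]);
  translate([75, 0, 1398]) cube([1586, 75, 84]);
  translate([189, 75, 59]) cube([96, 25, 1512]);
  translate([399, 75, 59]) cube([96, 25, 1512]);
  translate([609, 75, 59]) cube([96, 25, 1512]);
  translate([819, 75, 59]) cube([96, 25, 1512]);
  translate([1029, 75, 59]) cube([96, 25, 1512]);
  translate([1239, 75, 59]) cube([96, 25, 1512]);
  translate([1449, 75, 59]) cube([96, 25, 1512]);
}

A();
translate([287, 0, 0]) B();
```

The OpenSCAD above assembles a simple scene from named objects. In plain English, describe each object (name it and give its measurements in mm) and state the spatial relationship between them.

A is a four-legged stool. The seat is a 287×330×35 mm slab whose top surface is at z = 395 mm; four square legs, each 40×40 mm in cross-section, run from the floor (z = 0) to the underside of the seat, each flush with a corner of the seat.

B is a fence section. Two 75×75 mm posts, 1663 mm tall, stand on the floor with a clear span of 1586 mm between their inner faces. Two horizontal rails of 75×84 mm section span the gap between the posts with their undersides at z = 153 mm and z = 1398 mm, flush with the posts' −y face. 7 pickets, each 96 mm wide, 25 mm thick and 1512 mm tall, are fixed to the +y face of the rails with their bottoms at z = 59 mm, evenly spaced across the span with equal gaps (rounded down to the nearest mm) at the −x end and between each pair — any rounding remainder accumulates at the +x end.

The fence section is against the stool's +x side, with their −y faces flush.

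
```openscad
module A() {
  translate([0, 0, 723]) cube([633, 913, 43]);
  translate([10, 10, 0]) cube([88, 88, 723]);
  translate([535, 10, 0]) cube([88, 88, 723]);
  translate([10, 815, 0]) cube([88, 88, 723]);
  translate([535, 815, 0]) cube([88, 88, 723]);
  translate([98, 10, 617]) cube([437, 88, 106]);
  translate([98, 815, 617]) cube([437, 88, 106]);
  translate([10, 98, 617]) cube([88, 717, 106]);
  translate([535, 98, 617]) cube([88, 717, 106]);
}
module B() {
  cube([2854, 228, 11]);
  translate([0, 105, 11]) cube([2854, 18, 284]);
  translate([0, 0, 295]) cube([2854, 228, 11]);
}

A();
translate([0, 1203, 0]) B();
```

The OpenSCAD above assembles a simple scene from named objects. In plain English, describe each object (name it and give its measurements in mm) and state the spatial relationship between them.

A is a table: top 633 mm (x) × 913 mm (y), 43 mm thick, upper face at z = 766 mm, on four 88×88 mm square legs, each inset 10 mm from the nearest pair of top edges, running from z = 0 to the bottom of the top. Four apron rails, 88 mm thick and 106 mm tall, run between adjacent legs with their top edges flush with the underside of the top and their outer faces flush with the legs' outer faces.

B is an I-beam lying along x, 2854 mm long. Overall section height 306 mm. Two flanges 228 mm wide (y) and 11 mm thick, one on the floor and one at the top; a web 18 mm thick runs between them, centred on the flange width.

The I-beam is on the floor beside the table on its +y side.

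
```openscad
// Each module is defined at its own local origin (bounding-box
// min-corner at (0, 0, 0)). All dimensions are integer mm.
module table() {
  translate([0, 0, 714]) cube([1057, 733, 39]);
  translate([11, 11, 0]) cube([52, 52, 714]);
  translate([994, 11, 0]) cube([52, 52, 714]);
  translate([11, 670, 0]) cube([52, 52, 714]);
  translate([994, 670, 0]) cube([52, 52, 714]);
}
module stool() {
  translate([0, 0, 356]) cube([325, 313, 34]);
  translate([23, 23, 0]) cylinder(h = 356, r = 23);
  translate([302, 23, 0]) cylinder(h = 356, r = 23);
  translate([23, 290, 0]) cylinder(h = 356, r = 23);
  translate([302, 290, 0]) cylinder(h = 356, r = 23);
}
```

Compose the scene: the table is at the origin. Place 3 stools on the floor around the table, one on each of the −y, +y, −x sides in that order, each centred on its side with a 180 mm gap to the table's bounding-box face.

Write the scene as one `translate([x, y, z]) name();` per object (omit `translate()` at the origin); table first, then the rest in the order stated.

table();
translate([366, -493, 0]) stool();
translate([366, 913, 0]) stool();
translate([-505, 210, 0]) stool();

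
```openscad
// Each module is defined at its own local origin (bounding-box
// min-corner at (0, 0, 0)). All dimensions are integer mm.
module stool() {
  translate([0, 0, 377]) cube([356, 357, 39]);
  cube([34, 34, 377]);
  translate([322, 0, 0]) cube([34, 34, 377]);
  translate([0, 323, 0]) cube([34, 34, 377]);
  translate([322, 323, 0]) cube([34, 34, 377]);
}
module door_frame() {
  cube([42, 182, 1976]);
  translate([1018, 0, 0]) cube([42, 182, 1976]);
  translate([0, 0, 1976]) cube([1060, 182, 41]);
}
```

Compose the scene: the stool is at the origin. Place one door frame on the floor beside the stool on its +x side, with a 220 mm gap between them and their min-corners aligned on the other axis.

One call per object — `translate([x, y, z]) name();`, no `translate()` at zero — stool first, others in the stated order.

stool();
translate([576, 0, 0]) door_frame();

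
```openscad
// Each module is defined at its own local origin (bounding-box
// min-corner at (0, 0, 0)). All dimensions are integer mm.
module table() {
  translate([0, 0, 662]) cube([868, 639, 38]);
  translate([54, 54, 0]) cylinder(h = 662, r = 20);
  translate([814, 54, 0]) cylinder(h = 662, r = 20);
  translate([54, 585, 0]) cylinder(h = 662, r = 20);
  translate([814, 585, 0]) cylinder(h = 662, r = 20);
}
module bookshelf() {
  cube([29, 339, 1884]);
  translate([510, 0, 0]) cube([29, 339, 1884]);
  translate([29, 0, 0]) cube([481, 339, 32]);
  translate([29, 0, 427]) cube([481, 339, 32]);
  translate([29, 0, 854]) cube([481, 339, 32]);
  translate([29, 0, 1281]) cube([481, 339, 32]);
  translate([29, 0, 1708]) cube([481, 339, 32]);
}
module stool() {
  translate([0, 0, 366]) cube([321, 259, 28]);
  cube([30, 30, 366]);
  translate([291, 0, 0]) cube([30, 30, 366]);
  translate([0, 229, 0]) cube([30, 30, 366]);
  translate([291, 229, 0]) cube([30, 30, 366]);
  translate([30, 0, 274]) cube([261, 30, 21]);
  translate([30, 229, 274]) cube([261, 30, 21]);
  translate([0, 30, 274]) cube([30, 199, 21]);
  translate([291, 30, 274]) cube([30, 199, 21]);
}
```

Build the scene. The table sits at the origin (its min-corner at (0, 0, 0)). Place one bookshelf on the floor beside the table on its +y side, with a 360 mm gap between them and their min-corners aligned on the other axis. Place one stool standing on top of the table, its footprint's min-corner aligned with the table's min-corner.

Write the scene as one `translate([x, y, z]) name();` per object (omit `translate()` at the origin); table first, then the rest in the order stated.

table();
translate([0, 999, 0]) bookshelf();
translate([0, 0, 700]) stool();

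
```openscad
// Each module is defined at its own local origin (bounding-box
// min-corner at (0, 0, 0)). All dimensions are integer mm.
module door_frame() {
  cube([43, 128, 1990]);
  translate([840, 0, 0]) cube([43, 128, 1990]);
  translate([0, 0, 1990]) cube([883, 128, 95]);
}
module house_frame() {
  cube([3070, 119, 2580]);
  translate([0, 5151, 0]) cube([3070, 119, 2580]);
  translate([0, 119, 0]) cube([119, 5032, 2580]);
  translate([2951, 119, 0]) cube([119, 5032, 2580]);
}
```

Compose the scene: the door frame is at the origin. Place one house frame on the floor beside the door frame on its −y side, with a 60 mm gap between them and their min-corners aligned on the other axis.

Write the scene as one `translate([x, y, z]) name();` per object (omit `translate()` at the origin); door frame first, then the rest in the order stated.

door_frame();
translate([0, -5330, 0]) house_frame();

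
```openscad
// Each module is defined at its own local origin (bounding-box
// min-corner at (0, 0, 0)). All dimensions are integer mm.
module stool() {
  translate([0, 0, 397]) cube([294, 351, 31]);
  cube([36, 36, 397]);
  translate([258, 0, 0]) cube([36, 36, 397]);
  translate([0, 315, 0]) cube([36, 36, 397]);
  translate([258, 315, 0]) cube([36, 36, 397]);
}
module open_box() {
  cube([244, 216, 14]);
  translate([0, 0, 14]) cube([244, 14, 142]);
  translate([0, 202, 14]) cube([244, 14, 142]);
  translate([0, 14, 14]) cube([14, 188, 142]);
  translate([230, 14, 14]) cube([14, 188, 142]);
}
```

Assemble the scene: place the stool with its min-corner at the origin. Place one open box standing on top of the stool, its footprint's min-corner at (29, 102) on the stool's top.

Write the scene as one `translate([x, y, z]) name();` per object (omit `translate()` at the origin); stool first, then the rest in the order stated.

stool();
translate([29, 102, 428]) open_box();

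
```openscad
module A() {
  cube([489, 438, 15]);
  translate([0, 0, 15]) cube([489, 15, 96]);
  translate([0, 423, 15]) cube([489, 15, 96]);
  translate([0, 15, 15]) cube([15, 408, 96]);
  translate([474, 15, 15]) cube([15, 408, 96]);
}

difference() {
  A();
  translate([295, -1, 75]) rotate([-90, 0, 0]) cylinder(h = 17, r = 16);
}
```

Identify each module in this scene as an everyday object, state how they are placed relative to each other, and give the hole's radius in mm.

A is an open box. The open box has a circular hole through its front wall. The hole's radius is 16 mm.

The subtracted cylinder has r = 16 mm.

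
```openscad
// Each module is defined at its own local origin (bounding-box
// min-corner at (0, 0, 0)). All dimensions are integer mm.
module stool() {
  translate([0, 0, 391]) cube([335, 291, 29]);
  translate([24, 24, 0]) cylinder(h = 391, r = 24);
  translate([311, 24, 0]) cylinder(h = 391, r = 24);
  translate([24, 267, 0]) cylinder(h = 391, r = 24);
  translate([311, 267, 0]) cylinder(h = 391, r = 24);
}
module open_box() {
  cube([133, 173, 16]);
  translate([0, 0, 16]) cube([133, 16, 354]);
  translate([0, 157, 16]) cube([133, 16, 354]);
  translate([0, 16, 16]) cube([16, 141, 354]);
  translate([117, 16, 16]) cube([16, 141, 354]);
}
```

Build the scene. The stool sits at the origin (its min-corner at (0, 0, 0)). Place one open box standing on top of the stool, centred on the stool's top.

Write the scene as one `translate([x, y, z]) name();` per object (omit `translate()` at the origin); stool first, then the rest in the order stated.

stool();
translate([101, 59, 420]) open_box();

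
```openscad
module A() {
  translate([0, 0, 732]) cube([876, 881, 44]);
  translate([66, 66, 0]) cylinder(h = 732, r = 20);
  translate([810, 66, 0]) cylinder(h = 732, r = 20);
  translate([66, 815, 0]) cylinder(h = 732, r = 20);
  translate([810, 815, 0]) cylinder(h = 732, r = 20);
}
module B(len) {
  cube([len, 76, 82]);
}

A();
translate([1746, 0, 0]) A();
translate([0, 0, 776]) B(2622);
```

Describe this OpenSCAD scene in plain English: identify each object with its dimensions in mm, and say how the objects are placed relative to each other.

A is a rectangular dining table. The top is 876×881×44 mm with its upper surface at z = 776 mm. It stands on four round legs of 40 mm diameter, each leg's bounding box inset 46 mm from the nearest pair of top edges, running from the floor to the underside of the top.

B is a rectangular beam 2622 mm long (x), 76 mm deep (y), 82 mm thick (z).

The beam spans the tops of two tables placed 870 mm apart, resting at z = 776 mm.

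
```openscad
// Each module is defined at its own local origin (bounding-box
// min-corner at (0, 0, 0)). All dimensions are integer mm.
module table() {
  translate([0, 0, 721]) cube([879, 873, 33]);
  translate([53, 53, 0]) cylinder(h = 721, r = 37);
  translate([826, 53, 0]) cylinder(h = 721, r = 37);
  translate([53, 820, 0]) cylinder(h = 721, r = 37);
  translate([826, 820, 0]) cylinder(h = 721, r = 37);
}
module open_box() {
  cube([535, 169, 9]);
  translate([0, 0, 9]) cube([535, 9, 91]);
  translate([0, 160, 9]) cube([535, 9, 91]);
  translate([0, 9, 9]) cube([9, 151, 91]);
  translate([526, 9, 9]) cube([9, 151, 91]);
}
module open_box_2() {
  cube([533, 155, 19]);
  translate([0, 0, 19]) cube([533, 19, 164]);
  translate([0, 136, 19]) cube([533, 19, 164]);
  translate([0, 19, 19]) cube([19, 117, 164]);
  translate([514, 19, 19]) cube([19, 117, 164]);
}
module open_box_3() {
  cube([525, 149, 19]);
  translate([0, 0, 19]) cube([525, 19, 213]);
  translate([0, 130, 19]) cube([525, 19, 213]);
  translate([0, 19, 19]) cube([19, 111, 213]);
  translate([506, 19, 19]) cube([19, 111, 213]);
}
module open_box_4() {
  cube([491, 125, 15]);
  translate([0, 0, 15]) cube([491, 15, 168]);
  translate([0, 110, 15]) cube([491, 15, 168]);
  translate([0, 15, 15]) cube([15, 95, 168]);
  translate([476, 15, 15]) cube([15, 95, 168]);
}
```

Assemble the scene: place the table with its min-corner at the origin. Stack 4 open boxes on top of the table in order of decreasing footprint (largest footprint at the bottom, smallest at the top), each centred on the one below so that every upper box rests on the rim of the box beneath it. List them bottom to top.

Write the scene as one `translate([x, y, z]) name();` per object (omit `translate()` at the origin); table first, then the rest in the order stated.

table();
translate([172, 352, 754]) open_box();
translate([173, 359, 854]) open_box_2();
translate([177, 362, 1037]) open_box_3();
translate([194, 374, 1269]) open_box_4();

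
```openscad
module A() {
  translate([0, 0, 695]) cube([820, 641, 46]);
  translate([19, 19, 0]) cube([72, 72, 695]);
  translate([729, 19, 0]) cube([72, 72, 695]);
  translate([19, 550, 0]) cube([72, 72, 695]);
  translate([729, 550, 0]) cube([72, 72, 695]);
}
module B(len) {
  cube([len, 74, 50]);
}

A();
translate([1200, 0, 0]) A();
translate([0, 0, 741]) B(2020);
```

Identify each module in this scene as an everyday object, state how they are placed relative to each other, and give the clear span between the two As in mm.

Second table starts at x = 1200; first ends at x = 820; clear span = 1200 − 820 = 380 mm.

A is a table. B is a beam. A beam spans the tops of two tables. The clear span between the two tables is 380 mm.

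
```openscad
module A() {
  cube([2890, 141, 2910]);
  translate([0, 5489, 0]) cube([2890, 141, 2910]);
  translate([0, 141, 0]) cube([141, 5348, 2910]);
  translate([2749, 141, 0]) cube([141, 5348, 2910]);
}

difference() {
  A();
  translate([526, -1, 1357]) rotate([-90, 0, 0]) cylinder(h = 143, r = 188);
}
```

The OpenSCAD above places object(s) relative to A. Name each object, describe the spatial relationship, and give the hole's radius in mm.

A is a house frame. The house frame has a circular hole through its front wall. The hole's radius is 188 mm.

The subtracted cylinder has r = 188 mm.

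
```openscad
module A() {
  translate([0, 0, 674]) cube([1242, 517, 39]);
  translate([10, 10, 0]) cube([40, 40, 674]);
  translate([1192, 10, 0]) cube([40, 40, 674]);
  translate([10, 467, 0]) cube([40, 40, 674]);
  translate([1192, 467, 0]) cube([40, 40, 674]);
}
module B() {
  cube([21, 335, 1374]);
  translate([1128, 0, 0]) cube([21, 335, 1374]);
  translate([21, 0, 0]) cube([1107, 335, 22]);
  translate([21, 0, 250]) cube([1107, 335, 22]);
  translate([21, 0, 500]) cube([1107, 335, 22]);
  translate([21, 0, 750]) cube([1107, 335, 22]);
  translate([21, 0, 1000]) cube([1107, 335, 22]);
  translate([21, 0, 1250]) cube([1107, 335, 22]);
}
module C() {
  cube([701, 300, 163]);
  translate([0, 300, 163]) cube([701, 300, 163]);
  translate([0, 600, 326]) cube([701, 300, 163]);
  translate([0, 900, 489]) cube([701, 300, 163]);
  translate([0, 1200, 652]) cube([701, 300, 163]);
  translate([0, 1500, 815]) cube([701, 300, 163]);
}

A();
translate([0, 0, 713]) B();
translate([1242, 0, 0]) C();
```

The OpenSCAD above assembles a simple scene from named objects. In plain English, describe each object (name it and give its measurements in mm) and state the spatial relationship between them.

A is a table with a 1242×517 mm rectangular top, 39 mm thick, top surface at z = 713 mm, supported by four 40×40 mm square legs, each inset 10 mm from the nearest pair of top edges, running from the floor.

B is an open bookshelf. Two side panels, each 21 mm thick, 335 mm deep and 1374 mm tall, stand 1149 mm apart (outside-to-outside). Between them sit 6 shelves, each 22 mm thick and 335 mm deep, spanning the full gap between the sides. The bottom shelf rests on the floor (its underside at z = 0) and the clear gap between one shelf's top and the next shelf's underside is 228 mm.

C is a straight staircase of 6 solid steps. Each step is 701 mm wide (x), 300 mm deep (y, the going) and 163 mm tall (the rise). The first step rests on the floor; each subsequent step sits one going further in +y and one rise higher in +z, directly behind and above the previous step with no overlap.

The bookshelf is on top of the table. The staircase is against the table's +x side, with their −y faces flush.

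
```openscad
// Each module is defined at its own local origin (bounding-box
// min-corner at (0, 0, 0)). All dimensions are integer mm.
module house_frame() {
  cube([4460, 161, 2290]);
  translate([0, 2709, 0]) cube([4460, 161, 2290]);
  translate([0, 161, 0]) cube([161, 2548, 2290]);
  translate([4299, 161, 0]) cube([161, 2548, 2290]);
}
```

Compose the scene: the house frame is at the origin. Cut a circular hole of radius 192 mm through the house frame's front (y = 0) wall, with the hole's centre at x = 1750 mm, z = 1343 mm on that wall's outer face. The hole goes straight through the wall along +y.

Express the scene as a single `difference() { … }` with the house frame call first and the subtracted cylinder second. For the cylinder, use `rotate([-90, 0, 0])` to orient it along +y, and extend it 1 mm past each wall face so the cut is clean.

difference() {
  house_frame();
  translate([1750, -1, 1343]) rotate([-90, 0, 0]) cylinder(h = 163, r = 192);
}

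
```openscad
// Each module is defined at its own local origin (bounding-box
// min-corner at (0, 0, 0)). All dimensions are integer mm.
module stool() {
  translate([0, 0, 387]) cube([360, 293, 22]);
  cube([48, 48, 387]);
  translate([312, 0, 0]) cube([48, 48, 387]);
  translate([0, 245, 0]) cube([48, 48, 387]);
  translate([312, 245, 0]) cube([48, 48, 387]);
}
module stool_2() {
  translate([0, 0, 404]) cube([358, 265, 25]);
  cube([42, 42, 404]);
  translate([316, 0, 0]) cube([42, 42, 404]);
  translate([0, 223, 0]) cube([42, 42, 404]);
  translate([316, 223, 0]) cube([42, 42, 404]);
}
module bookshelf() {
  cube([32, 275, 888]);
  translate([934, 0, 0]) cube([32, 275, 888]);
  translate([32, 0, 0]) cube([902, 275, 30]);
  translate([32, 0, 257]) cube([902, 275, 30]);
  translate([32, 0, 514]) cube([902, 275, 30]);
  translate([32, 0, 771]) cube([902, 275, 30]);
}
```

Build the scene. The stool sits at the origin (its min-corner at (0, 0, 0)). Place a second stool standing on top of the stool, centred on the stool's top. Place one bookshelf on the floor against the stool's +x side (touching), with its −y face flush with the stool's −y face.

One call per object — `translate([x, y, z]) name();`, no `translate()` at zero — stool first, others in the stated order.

stool();
translate([1, 14, 409]) stool_2();
translate([360, 0, 0]) bookshelf();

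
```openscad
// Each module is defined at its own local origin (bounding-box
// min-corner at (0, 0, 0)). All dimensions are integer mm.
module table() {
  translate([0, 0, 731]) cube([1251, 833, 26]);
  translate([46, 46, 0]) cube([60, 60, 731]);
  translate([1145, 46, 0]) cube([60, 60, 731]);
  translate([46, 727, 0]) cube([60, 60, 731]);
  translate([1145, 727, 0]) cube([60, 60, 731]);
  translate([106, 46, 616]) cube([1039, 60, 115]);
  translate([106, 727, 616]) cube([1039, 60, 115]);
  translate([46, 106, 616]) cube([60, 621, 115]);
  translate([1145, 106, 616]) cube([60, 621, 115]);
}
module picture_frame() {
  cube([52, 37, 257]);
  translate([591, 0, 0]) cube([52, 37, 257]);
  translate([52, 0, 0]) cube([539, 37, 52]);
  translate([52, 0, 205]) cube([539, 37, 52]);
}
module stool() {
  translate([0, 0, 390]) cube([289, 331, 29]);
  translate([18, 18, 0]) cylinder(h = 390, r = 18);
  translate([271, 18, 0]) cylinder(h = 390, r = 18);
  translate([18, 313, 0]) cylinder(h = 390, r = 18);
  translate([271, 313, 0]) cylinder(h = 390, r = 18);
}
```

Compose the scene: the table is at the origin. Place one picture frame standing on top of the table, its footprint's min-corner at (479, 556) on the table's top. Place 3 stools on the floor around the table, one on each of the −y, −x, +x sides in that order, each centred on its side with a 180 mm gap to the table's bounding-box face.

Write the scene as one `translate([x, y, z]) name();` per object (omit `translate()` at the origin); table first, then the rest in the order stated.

table();
translate([479, 556, 757]) picture_frame();
translate([481, -511, 0]) stool();
translate([-469, 251, 0]) stool();
translate([1431, 251, 0]) stool();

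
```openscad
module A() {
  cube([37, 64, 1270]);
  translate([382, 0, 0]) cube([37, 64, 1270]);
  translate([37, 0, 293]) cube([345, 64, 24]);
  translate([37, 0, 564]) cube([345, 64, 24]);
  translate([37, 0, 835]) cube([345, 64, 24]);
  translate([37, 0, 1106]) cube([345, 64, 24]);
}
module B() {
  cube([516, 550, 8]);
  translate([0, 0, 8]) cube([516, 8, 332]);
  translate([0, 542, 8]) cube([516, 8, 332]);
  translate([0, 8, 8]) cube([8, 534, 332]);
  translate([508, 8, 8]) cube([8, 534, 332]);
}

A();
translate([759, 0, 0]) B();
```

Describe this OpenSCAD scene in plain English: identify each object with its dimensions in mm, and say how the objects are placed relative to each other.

A is a wooden ladder with two side rails of 37×64 mm section and 1270 mm height, set 419 mm apart overall. Between them run 4 rectangular rungs (64 mm deep, 24 mm thick), front faces flush with the rails' −y face. The bottom of the first rung is 293 mm above the floor and each subsequent rung is 271 mm higher than the one below.

B is an open-topped rectangular box: outside dimensions 516×550×340 mm, with a uniform wall and base thickness of 8 mm. The base is a full 516×550 slab on the floor; four walls sit on top of the base. The front and back walls (the −y and +y sides) span the full width; the two side walls fit between them.

The open box is on the floor beside the ladder on its +x side.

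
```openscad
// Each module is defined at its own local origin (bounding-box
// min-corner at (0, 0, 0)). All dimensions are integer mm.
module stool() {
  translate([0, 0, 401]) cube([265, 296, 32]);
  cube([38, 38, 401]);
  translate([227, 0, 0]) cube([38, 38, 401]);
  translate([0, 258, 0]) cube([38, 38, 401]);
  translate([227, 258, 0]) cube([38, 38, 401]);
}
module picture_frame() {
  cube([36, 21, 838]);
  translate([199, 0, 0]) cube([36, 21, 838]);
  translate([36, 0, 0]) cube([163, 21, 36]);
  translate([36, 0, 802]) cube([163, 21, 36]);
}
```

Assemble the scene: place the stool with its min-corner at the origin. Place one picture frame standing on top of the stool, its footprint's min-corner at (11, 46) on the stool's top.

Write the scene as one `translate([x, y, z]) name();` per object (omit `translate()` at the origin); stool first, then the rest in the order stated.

stool();
translate([11, 46, 433]) picture_frame();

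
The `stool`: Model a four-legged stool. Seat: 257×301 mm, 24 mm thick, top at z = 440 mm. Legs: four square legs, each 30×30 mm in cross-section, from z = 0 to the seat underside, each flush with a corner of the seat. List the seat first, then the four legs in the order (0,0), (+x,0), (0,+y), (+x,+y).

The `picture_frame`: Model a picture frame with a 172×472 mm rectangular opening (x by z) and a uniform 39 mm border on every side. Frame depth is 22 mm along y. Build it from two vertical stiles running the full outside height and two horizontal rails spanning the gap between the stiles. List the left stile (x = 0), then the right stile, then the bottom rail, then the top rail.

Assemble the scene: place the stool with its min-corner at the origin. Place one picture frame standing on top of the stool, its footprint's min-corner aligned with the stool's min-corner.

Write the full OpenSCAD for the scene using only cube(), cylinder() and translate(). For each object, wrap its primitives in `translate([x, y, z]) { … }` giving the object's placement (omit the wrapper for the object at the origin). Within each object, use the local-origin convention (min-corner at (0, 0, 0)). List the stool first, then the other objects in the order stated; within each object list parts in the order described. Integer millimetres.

translate([0, 0, 416]) cube([257, 301, 24]);
cube([30, 30, 416]);
translate([227, 0, 0]) cube([30, 30, 416]);
translate([0, 271, 0]) cube([30, 30, 416]);
translate([227, 271, 0]) cube([30, 30, 416]);
translate([0, 0, 440]) {
  cube([39, 22, 550]);
  translate([211, 0, 0]) cube([39, 22, 550]);
  translate([39, 0, 0]) cube([172, 22, 39]);
  translate([39, 0, 511]) cube([172, 22, 39]);
}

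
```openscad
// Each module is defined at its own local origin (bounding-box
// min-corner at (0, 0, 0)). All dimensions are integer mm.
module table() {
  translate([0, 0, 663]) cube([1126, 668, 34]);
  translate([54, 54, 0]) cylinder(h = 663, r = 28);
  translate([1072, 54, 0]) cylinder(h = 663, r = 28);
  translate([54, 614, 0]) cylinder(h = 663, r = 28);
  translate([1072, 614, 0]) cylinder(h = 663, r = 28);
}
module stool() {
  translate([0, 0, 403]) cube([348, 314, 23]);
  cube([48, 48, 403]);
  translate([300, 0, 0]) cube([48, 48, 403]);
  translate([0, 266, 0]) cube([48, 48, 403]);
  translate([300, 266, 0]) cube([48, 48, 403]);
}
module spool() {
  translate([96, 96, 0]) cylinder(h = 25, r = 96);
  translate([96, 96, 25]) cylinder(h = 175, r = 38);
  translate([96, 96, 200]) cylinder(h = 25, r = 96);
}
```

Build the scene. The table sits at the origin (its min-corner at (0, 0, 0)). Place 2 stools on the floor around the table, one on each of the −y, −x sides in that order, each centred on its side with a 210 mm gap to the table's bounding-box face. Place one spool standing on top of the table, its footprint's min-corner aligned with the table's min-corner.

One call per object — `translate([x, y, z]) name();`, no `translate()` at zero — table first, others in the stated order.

table();
translate([389, -524, 0]) stool();
translate([-558, 177, 0]) stool();
translate([0, 0, 697]) spool();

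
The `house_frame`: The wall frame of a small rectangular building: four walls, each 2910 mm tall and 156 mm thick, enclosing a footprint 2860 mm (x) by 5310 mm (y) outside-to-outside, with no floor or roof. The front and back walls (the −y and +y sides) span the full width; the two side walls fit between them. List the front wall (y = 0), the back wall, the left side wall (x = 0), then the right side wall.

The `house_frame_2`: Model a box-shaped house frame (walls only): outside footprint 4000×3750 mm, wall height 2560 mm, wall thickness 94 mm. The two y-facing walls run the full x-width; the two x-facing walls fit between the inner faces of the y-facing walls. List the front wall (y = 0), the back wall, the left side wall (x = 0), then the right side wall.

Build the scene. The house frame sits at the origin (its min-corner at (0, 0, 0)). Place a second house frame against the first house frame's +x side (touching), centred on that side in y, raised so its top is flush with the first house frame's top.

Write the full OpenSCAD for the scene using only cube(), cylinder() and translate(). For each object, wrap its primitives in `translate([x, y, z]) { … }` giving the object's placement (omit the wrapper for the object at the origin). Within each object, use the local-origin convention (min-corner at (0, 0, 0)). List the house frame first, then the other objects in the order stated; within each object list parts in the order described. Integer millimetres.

cube([2860, 156, 2910]);
translate([0, 5154, 0]) cube([2860, 156, 2910]);
translate([0, 156, 0]) cube([156, 4998, 2910]);
translate([2704, 156, 0]) cube([156, 4998, 2910]);
translate([2860, 780, 350]) {
  cube([4000, 94, 2560]);
  translate([0, 3656, 0]) cube([4000, 94, 2560]);
  translate([0, 94, 0]) cube([94, 3562, 2560]);
  translate([3906, 94, 0]) cube([94, 3562, 2560]);
}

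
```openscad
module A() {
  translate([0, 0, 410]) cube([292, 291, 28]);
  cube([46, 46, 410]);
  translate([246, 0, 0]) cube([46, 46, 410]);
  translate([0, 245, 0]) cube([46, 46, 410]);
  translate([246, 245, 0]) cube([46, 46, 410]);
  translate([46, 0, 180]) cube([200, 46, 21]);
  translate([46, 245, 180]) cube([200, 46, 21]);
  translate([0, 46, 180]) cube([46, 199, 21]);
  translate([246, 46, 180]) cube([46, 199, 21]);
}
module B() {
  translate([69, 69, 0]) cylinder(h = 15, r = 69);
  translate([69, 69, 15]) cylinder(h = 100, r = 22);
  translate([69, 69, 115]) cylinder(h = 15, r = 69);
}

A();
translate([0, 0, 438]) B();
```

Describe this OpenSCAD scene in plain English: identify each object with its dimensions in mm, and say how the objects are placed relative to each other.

A is a simple wooden stool: a rectangular seat 292 mm (x) by 291 mm (y), 28 mm thick, top face at z = 438 mm, on four square legs, each 46×46 mm in cross-section. The legs rest on z = 0, each flush with a corner of the seat. Four stretchers, 46 mm wide and 21 mm tall, connect adjacent legs with their undersides at z = 180 mm, each running between the inner faces of the legs it joins and aligned with the legs' outer faces on the other axis.

B is a spool: two coaxial disc flanges of radius 69 mm and thickness 15 mm, joined by a core cylinder of radius 22 mm and height 100 mm. The lower flange rests on z = 0 and the three cylinders share a vertical axis.

The spool is on top of the stool.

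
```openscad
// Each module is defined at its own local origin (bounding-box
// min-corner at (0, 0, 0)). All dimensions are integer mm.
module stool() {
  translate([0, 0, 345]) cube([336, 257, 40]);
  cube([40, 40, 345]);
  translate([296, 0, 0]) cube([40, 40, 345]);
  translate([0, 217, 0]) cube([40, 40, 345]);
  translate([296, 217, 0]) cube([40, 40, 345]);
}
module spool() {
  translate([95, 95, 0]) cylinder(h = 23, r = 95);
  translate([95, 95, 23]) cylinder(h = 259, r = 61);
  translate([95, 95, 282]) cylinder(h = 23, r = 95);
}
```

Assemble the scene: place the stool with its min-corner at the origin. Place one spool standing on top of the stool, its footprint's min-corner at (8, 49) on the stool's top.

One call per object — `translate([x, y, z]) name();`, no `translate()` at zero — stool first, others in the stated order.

stool();
translate([8, 49, 385]) spool();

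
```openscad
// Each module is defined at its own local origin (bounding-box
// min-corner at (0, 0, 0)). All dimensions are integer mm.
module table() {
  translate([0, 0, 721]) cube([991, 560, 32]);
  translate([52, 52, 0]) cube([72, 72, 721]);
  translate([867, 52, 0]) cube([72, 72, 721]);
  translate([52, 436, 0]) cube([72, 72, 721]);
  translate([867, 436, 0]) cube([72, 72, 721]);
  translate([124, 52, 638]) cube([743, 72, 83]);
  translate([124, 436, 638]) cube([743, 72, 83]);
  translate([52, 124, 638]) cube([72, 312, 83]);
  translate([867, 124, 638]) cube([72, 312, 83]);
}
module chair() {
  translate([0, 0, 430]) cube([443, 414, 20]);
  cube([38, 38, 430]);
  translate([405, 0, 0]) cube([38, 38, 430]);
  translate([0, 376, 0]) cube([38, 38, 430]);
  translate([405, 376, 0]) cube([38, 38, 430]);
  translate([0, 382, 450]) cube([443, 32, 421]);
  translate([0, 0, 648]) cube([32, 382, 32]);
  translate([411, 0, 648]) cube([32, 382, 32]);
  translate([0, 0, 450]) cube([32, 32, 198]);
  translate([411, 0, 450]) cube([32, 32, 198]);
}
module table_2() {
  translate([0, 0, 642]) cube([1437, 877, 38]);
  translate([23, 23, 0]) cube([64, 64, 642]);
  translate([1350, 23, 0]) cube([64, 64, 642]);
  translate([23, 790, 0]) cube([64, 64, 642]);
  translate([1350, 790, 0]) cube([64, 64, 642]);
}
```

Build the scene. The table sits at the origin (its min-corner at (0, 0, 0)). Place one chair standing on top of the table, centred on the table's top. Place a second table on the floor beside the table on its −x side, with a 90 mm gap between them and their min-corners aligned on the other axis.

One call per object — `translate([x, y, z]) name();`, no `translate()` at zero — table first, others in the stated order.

table();
translate([274, 73, 753]) chair();
translate([-1527, 0, 0]) table_2();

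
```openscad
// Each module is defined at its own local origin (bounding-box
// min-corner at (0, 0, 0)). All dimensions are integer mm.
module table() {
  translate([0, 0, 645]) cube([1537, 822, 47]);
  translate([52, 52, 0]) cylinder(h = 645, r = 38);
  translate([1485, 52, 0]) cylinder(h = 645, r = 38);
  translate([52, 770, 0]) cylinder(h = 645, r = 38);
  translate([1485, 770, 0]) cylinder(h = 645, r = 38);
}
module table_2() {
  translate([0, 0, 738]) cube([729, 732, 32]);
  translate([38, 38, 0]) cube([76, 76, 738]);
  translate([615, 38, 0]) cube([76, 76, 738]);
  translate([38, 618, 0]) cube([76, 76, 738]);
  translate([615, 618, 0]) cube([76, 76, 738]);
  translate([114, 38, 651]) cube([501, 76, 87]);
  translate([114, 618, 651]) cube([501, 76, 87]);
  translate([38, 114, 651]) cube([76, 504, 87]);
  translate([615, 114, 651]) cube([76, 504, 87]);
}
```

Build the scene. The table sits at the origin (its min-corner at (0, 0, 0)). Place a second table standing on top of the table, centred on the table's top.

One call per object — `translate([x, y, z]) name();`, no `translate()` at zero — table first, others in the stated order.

table();
translate([404, 45, 692]) table_2();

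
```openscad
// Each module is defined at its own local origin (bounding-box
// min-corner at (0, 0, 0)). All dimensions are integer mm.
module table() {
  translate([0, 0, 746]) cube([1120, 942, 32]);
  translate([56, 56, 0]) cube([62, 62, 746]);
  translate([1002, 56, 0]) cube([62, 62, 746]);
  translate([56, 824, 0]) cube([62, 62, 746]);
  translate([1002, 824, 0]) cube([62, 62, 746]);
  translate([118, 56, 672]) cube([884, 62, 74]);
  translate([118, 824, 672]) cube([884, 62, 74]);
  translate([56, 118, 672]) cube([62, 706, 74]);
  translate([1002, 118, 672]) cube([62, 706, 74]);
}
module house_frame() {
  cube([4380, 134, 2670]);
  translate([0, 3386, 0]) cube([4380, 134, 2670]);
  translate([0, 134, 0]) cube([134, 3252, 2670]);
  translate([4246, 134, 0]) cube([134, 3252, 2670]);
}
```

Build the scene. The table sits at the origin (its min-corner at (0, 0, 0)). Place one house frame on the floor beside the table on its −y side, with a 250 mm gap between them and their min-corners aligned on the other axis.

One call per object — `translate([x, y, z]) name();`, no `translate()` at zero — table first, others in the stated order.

table();
translate([0, -3770, 0]) house_frame();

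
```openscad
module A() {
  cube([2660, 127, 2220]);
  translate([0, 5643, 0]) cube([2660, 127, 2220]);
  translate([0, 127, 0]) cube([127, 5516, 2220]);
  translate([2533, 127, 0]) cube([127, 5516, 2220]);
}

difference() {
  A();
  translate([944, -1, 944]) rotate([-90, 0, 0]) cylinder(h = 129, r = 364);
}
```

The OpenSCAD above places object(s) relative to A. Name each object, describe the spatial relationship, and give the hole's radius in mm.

A is a house frame. The house frame has a circular hole through its front wall. The hole's radius is 364 mm.

The subtracted cylinder has r = 364 mm.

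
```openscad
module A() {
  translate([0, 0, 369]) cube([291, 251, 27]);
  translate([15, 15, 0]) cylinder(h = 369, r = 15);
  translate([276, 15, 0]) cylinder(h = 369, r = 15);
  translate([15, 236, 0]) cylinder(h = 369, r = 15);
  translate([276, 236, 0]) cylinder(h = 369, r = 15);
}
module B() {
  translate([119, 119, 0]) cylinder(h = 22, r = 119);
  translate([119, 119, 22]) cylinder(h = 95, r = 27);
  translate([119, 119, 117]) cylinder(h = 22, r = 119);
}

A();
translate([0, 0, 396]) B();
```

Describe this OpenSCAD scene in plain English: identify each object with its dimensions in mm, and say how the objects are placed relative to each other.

A is a four-legged stool. The seat is 291×251 mm, 27 mm thick, top at z = 396 mm. It stands on four round legs, each 30 mm in diameter, from z = 0 to the seat underside, each leg's axis is inset half a diameter from the nearest pair of seat edges (so the leg's bounding box is flush with the corner).

B is a spool: two coaxial disc flanges of radius 119 mm and thickness 22 mm, joined by a core cylinder of radius 27 mm and height 95 mm. The lower flange rests on z = 0 and the three cylinders share a vertical axis.

The spool is on top of the stool.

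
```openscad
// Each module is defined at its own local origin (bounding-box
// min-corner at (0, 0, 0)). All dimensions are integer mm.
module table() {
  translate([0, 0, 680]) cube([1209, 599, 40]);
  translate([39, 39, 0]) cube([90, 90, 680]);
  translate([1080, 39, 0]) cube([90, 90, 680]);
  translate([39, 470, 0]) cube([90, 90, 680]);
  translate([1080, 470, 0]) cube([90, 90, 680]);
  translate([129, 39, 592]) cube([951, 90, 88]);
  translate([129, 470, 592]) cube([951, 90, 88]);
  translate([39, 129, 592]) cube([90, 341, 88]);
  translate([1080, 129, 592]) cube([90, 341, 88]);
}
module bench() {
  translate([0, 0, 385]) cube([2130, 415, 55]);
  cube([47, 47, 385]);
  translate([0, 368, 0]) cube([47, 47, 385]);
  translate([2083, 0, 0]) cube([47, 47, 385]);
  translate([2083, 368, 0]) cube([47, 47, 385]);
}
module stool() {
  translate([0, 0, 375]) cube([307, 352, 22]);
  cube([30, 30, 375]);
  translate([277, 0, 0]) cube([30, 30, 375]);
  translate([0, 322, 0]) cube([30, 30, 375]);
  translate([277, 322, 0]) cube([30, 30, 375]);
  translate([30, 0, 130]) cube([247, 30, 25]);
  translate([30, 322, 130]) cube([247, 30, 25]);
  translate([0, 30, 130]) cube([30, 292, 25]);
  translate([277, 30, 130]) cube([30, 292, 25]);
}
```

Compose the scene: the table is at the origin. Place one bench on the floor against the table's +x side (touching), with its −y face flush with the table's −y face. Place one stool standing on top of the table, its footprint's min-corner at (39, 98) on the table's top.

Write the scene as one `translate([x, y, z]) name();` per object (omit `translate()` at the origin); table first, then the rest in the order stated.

table();
translate([1209, 0, 0]) bench();
translate([39, 98, 720]) stool();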